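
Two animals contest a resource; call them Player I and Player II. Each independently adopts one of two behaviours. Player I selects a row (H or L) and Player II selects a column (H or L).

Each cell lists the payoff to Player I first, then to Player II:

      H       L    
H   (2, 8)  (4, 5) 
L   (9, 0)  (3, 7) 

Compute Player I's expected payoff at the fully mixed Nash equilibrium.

15/4

First find q, the probability Player II plays H, from Player I's indifference between H and L: 2q + 4(1−q) = 9q + 3(1−q), giving q = 1/8.
Since Player I is indifferent in equilibrium, Player I's expected payoff equals the payoff from either row against (1/8, 7/8). Using H: 2(1/8) + 4(7/8) = 15/4.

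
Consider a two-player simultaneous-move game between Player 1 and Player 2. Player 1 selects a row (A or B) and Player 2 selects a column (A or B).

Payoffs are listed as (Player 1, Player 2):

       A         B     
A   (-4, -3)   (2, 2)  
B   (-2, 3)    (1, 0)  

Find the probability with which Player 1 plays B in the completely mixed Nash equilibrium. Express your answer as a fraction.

Let p be the probability that Player 1 plays A. In a completely mixed equilibrium, Player 2 must be indifferent between A and B.
Player 2's expected payoff from A is −3p + 3(1−p); from B it is 2p.
Setting these equal: −6p + 3 = 2p, so p = 3/8.
Therefore Player 1 plays B with probability 1 − 3/8 = 5/8.

5/8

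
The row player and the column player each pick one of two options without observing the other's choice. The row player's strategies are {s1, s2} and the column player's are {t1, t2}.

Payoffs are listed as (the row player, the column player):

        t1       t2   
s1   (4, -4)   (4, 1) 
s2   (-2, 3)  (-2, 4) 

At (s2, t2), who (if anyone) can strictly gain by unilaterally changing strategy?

The row player

The row player at (s2, t2) earns -2; deviating to s1 yields 4 — a strict improvement.
The column player earns 4; deviating to t1 yields 3 — not better.
Only the row player has a strictly profitable deviation.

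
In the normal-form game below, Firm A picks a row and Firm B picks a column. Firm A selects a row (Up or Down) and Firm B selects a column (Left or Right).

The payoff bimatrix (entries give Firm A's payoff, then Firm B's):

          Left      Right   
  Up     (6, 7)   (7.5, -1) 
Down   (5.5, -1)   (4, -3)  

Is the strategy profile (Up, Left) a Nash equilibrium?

At (Up, Left), Firm A earns 6; switching to Down would give 5.5, so Firm A has no profitable deviation.
Firm B earns 7; switching to Right would give -1, so Firm B has no profitable deviation.
Neither player can gain by a unilateral deviation, so this profile is a Nash equilibrium.

Yes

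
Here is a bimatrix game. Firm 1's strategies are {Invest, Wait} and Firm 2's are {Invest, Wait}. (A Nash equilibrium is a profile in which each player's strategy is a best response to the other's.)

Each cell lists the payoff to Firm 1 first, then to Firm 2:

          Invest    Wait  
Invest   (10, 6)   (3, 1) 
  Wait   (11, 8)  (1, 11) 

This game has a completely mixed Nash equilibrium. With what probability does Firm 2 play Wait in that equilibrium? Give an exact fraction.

Let y be the probability that Firm 2 plays Invest. In a completely mixed equilibrium, Firm 1 must be indifferent between Invest and Wait.
Firm 1's expected payoff from Invest is 10y + 3(1−y); from Wait it is 11y + (1−y).
Setting these equal: 7y + 3 = 10y + 1, so y = 2/3.
Therefore Firm 2 plays Wait with probability 1 − 2/3 = 1/3.

1/3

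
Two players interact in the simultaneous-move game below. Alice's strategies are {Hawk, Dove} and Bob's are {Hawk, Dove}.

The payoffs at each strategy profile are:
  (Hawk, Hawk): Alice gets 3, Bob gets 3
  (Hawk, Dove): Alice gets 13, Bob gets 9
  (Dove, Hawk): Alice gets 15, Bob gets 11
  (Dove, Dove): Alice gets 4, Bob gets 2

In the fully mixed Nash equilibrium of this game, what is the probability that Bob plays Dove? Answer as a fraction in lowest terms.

4/7

Let y be the probability that Bob plays Hawk. In a completely mixed equilibrium, Alice must be indifferent between Hawk and Dove.
Alice's expected payoff from Hawk is 3y + 13(1−y); from Dove it is 15y + 4(1−y).
Setting these equal: −10y + 13 = 11y + 4, so y = 3/7.
Therefore Bob plays Dove with probability 1 − 3/7 = 4/7.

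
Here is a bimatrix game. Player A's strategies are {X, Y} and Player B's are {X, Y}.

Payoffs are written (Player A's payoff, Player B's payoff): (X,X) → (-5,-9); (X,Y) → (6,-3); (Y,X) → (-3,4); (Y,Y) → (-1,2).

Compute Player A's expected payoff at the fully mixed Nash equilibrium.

First find q, the probability Player B plays X, from Player A's indifference between X and Y: −5q + 6(1−q) = −3q − (1−q), giving q = 7/9.
Since Player A is indifferent in equilibrium, Player A's expected payoff equals the payoff from either row against (7/9, 2/9). Using X: −5(7/9) + 6(2/9) = -23/9.

-23/9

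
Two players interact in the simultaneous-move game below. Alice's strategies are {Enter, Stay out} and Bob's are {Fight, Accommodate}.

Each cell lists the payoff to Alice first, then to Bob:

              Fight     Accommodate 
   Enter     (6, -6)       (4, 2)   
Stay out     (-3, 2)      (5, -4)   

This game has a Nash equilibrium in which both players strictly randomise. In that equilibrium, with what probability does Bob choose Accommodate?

9/10

Let q be the probability that Bob plays Fight. In a completely mixed equilibrium, Alice must be indifferent between Enter and Stay out.
Alice's expected payoff from Enter is 6q + 4(1−q); from Stay out it is −3q + 5(1−q).
Setting these equal: 2q + 4 = −8q + 5, so q = 1/10.
Therefore Bob plays Accommodate with probability 1 − 1/10 = 9/10.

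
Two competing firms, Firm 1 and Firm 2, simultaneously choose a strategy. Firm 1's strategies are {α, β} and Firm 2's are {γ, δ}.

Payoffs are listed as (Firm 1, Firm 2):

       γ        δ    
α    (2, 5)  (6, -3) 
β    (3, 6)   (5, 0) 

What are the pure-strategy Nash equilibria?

(α, γ): Firm 1 prefers β (3 > 2) — not an equilibrium.
(α, δ): Firm 2 prefers γ (5 > -3) — not an equilibrium.
(β, γ): Firm 1 gets 3 ≥ 2 from α, and Firm 2 gets 6 ≥ 0 from δ — Nash equilibrium.
(β, δ): Firm 1 prefers α (6 > 5); Firm 2 prefers γ (6 > 0) — not an equilibrium.

(β, γ)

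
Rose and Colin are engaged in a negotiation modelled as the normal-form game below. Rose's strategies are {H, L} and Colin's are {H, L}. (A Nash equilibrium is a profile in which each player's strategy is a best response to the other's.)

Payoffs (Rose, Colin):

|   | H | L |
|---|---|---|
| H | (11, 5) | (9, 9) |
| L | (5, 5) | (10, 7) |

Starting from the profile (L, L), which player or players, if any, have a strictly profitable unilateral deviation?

Neither

Rose at (L, L) earns 10; deviating to H yields 9 — not better.
Colin earns 7; deviating to H yields 5 — not better.
Neither player can strictly improve; the profile is a Nash equilibrium.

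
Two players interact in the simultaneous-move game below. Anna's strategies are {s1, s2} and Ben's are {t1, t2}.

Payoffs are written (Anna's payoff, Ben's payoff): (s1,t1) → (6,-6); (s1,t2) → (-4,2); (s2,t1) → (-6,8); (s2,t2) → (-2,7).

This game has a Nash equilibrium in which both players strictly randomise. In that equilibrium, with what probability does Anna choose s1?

Let r be the probability that Anna plays s1. In a completely mixed equilibrium, Ben must be indifferent between t1 and t2.
Ben's expected payoff from t1 is −6r + 8(1−r); from t2 it is 2r + 7(1−r).
Setting these equal: −14r + 8 = −5r + 7, so r = 1/9.

1/9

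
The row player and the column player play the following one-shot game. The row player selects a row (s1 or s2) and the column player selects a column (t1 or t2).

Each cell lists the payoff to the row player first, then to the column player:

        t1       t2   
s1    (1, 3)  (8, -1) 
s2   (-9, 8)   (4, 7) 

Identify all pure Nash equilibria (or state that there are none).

(s1, t1)

(s1, t1): the row player gets 1 ≥ -9 from s2, and the column player gets 3 ≥ -1 from t2 — Nash equilibrium.
(s1, t2): the column player prefers t1 (3 > -1) — not an equilibrium.
(s2, t1): the row player prefers s1 (1 > -9) — not an equilibrium.
(s2, t2): the row player prefers s1 (8 > 4); the column player prefers t1 (8 > 7) — not an equilibrium.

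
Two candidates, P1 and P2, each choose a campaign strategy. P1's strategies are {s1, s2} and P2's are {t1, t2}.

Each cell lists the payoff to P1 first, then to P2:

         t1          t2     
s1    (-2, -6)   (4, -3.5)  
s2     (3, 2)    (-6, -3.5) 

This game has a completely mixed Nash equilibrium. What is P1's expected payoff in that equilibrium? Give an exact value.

First find y, the probability P2 plays t1, from P1's indifference between s1 and s2: −2y + 4(1−y) = 3y − 6(1−y), giving y = 2/3.
Since P1 is indifferent in equilibrium, P1's expected payoff equals the payoff from either row against (2/3, 1/3). Using s1: −2(2/3) + 4(1/3) = 0.

0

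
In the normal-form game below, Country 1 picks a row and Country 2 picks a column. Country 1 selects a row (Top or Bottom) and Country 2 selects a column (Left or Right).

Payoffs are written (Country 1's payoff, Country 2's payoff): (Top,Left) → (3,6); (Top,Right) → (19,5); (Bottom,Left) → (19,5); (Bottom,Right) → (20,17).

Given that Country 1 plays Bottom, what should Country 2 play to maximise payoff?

Right

Against Bottom, Country 2 earns 5 from Left and 17 from Right.
So Right is the best response.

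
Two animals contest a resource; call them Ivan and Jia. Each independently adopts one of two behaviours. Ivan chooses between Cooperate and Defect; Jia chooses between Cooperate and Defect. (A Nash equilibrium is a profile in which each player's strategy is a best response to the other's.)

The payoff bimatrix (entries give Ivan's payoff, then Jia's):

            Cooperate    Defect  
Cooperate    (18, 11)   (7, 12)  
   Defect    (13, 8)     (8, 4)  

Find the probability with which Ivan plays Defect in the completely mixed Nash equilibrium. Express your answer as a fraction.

1/5

Let r be the probability that Ivan plays Cooperate. In a completely mixed equilibrium, Jia must be indifferent between Cooperate and Defect.
Jia's expected payoff from Cooperate is 11r + 8(1−r); from Defect it is 12r + 4(1−r).
Setting these equal: 3r + 8 = 8r + 4, so r = 4/5.
Therefore Ivan plays Defect with probability 1 − 4/5 = 1/5.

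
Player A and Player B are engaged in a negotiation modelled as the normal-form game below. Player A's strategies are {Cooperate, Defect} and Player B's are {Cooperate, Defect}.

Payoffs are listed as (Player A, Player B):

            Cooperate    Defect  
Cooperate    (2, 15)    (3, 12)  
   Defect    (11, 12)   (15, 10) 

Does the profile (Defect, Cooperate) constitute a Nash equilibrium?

Yes

At (Defect, Cooperate), Player A earns 11; switching to Cooperate would give 2, so Player A has no profitable deviation.
Player B earns 12; switching to Defect would give 10, so Player B has no profitable deviation.
Neither player can gain by a unilateral deviation, so this profile is a Nash equilibrium.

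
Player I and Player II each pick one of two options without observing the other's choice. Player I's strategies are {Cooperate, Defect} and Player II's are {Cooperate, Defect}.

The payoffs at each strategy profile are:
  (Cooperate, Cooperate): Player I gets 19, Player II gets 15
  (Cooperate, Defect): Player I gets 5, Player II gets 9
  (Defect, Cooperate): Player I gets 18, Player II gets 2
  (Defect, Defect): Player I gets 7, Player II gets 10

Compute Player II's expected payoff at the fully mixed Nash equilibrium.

First find x, the probability Player I plays Cooperate, from Player II's indifference between Cooperate and Defect: 15x + 2(1−x) = 9x + 10(1−x), giving x = 4/7.
Since Player II is indifferent in equilibrium, Player II's expected payoff equals the payoff from either column against (4/7, 3/7). Using Cooperate: 15(4/7) + 2(3/7) = 66/7.

66/7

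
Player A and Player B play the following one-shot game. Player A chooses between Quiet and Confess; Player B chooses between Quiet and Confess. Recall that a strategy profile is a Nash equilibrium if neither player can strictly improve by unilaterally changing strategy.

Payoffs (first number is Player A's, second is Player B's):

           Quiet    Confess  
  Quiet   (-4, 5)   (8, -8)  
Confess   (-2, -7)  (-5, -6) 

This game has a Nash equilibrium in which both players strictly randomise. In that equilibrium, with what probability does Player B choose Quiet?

Let c be the probability that Player B plays Quiet. In a completely mixed equilibrium, Player A must be indifferent between Quiet and Confess.
Player A's expected payoff from Quiet is −4c + 8(1−c); from Confess it is −2c − 5(1−c).
Setting these equal: −12c + 8 = 3c − 5, so c = 13/15.

13/15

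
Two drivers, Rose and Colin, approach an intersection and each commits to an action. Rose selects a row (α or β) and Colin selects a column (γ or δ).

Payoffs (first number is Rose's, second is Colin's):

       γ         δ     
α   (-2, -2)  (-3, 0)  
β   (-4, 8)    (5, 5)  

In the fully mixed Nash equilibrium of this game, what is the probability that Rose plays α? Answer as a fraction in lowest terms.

Let r be the probability that Rose plays α. In a completely mixed equilibrium, Colin must be indifferent between γ and δ.
Colin's expected payoff from γ is −2r + 8(1−r); from δ it is 5(1−r).
Setting these equal: −10r + 8 = −5r + 5, so r = 3/5.

3/5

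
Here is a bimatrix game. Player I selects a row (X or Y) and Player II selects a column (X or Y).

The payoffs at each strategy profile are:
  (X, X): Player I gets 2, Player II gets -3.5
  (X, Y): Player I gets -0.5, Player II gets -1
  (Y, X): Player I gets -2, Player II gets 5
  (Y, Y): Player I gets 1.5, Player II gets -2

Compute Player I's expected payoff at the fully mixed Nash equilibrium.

First find q, the probability Player II plays X, from Player I's indifference between X and Y: 2q − 0.5(1−q) = −2q + 1.5(1−q), giving q = 1/3.
Since Player I is indifferent in equilibrium, Player I's expected payoff equals the payoff from either row against (1/3, 2/3). Using X: 2(1/3) − 0.5(2/3) = 1/3.

1/3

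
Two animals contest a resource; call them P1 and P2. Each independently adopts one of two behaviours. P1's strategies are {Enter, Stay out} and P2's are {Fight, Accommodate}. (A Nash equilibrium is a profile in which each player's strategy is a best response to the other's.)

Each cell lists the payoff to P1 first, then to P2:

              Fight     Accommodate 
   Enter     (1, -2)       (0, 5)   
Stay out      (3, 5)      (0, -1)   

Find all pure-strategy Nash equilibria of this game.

(Enter, Fight): P1 prefers Stay out (3 > 1); P2 prefers Accommodate (5 > -2) — not an equilibrium.
(Enter, Accommodate): P1 gets 0 ≥ 0 from Stay out, and P2 gets 5 ≥ -2 from Fight — Nash equilibrium.
(Stay out, Fight): P1 gets 3 ≥ 1 from Enter, and P2 gets 5 ≥ -1 from Accommodate — Nash equilibrium.
(Stay out, Accommodate): P2 prefers Fight (5 > -1) — not an equilibrium.

(Enter, Accommodate) and (Stay out, Fight)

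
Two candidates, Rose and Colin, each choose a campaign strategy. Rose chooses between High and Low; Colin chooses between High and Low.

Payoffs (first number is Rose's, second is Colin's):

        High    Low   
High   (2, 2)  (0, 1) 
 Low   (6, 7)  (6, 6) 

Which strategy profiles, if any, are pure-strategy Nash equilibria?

(High, High): Rose prefers Low (6 > 2) — not an equilibrium.
(High, Low): Rose prefers Low (6 > 0); Colin prefers High (2 > 1) — not an equilibrium.
(Low, High): Rose gets 6 ≥ 2 from High, and Colin gets 7 ≥ 6 from Low — Nash equilibrium.
(Low, Low): Colin prefers High (7 > 6) — not an equilibrium.

(Low, High)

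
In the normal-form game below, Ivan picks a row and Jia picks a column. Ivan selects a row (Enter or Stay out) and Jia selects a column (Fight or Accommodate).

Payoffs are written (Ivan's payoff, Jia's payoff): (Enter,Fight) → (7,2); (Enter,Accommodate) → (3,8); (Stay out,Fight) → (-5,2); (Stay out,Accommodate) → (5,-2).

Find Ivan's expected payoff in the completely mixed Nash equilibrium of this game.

First find y, the probability Jia plays Fight, from Ivan's indifference between Enter and Stay out: 7y + 3(1−y) = −5y + 5(1−y), giving y = 1/7.
Since Ivan is indifferent in equilibrium, Ivan's expected payoff equals the payoff from either row against (1/7, 6/7). Using Enter: 7(1/7) + 3(6/7) = 25/7.

25/7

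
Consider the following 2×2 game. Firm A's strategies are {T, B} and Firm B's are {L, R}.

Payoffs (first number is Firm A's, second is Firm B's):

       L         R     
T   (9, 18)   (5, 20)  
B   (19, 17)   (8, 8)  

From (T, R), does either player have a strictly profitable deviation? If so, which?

Firm A

Firm A at (T, R) earns 5; deviating to B yields 8 — a strict improvement.
Firm B earns 20; deviating to L yields 18 — not better.
Only Firm A has a strictly profitable deviation.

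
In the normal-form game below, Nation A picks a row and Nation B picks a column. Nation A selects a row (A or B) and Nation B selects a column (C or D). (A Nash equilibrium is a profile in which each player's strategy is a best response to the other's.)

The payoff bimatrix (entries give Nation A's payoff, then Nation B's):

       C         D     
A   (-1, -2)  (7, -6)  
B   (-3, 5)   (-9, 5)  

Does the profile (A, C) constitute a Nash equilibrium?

Yes

At (A, C), Nation A earns -1; switching to B would give -3, so Nation A has no profitable deviation.
Nation B earns -2; switching to D would give -6, so Nation B has no profitable deviation.
Neither player can gain by a unilateral deviation, so this profile is a Nash equilibrium.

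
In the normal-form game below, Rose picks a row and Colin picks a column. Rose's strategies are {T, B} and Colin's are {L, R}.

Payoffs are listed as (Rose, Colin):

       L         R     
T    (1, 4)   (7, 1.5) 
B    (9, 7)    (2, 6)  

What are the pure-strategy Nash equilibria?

(B, L)

(T, L): Rose prefers B (9 > 1) — not an equilibrium.
(T, R): Colin prefers L (4 > 1.5) — not an equilibrium.
(B, L): Rose gets 9 ≥ 1 from T, and Colin gets 7 ≥ 6 from R — Nash equilibrium.
(B, R): Rose prefers T (7 > 2); Colin prefers L (7 > 6) — not an equilibrium.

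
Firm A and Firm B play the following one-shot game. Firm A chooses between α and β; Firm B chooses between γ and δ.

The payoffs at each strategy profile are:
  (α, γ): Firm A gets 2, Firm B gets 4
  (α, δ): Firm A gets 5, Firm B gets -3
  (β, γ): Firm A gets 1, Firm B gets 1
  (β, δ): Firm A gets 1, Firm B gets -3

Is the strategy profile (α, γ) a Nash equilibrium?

Yes

At (α, γ), Firm A earns 2; switching to β would give 1, so Firm A has no profitable deviation.
Firm B earns 4; switching to δ would give -3, so Firm B has no profitable deviation.
Neither player can gain by a unilateral deviation, so this profile is a Nash equilibrium.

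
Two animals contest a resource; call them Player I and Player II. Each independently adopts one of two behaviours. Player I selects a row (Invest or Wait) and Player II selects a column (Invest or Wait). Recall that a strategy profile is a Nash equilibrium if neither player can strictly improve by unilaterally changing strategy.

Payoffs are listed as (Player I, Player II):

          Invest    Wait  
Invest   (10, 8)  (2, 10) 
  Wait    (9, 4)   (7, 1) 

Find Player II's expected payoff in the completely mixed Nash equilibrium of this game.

32/5

First find p, the probability Player I plays Invest, from Player II's indifference between Invest and Wait: 8p + 4(1−p) = 10p + (1−p), giving p = 3/5.
Since Player II is indifferent in equilibrium, Player II's expected payoff equals the payoff from either column against (3/5, 2/5). Using Invest: 8(3/5) + 4(2/5) = 32/5.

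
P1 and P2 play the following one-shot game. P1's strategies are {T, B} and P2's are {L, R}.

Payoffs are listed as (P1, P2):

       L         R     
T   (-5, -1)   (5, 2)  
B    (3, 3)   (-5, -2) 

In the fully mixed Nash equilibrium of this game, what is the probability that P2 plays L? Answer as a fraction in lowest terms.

Let c be the probability that P2 plays L. In a completely mixed equilibrium, P1 must be indifferent between T and B.
P1's expected payoff from T is −5c + 5(1−c); from B it is 3c − 5(1−c).
Setting these equal: −10c + 5 = 8c − 5, so c = 5/9.

5/9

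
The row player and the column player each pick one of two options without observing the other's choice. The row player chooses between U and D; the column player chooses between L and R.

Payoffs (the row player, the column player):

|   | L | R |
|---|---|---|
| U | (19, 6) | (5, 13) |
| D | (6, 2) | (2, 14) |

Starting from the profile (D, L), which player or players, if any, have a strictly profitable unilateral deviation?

Both

The row player at (D, L) earns 6; deviating to U yields 19 — a strict improvement.
The column player earns 2; deviating to R yields 14 — a strict improvement.
Both the row player and the column player have strictly profitable deviations.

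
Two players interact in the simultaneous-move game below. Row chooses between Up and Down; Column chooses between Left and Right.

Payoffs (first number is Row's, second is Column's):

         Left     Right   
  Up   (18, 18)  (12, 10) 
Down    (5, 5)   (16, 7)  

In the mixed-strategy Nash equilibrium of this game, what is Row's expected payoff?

228/17

First find y, the probability Column plays Left, from Row's indifference between Up and Down: 18y + 12(1−y) = 5y + 16(1−y), giving y = 4/17.
Since Row is indifferent in equilibrium, Row's expected payoff equals the payoff from either row against (4/17, 13/17). Using Up: 18(4/17) + 12(13/17) = 228/17.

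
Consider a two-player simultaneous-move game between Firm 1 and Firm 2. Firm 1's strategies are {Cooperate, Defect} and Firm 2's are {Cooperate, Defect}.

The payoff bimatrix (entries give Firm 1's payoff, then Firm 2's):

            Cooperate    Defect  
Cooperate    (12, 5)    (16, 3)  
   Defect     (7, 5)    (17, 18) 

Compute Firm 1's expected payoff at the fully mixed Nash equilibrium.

46/3

First find q, the probability Firm 2 plays Cooperate, from Firm 1's indifference between Cooperate and Defect: 12q + 16(1−q) = 7q + 17(1−q), giving q = 1/6.
Since Firm 1 is indifferent in equilibrium, Firm 1's expected payoff equals the payoff from either row against (1/6, 5/6). Using Cooperate: 12(1/6) + 16(5/6) = 46/3.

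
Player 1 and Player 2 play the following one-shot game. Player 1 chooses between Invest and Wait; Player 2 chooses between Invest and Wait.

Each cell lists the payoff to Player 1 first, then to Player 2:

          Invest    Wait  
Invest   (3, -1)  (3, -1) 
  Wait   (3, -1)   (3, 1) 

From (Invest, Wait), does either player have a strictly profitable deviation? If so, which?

Neither

Player 1 at (Invest, Wait) earns 3; deviating to Wait yields 3 — not better.
Player 2 earns -1; deviating to Invest yields -1 — not better.
Neither player can strictly improve; the profile is a Nash equilibrium.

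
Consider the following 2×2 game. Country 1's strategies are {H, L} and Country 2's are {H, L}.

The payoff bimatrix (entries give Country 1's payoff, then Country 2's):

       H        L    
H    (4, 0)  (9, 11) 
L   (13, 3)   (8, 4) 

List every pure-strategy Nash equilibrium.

(H, L)

(H, H): Country 1 prefers L (13 > 4); Country 2 prefers L (11 > 0) — not an equilibrium.
(H, L): Country 1 gets 9 ≥ 8 from L, and Country 2 gets 11 ≥ 0 from H — Nash equilibrium.
(L, H): Country 2 prefers L (4 > 3) — not an equilibrium.
(L, L): Country 1 prefers H (9 > 8) — not an equilibrium.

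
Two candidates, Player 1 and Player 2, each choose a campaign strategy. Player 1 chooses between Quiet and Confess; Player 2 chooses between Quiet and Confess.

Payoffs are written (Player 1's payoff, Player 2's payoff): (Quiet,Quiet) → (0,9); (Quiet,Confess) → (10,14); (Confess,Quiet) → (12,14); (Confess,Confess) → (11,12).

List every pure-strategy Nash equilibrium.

(Confess, Quiet)

(Quiet, Quiet): Player 1 prefers Confess (12 > 0); Player 2 prefers Confess (14 > 9) — not an equilibrium.
(Quiet, Confess): Player 1 prefers Confess (11 > 10) — not an equilibrium.
(Confess, Quiet): Player 1 gets 12 ≥ 0 from Quiet, and Player 2 gets 14 ≥ 12 from Confess — Nash equilibrium.
(Confess, Confess): Player 2 prefers Quiet (14 > 12) — not an equilibrium.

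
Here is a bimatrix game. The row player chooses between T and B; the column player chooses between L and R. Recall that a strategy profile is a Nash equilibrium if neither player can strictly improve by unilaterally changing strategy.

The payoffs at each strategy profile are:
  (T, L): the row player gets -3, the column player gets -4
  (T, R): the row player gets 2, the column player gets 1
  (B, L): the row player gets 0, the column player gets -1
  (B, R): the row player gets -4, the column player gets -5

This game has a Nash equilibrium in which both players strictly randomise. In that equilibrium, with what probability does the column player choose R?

1/3

Let y be the probability that the column player plays L. In a completely mixed equilibrium, the row player must be indifferent between T and B.
The row player's expected payoff from T is −3y + 2(1−y); from B it is −4(1−y).
Setting these equal: −5y + 2 = 4y − 4, so y = 2/3.
Therefore the column player plays R with probability 1 − 2/3 = 1/3.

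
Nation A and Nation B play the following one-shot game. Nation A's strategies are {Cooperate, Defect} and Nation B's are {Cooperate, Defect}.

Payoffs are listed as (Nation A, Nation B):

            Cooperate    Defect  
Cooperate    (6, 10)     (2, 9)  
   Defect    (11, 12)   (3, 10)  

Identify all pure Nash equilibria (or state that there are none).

(Cooperate, Cooperate): Nation A prefers Defect (11 > 6) — not an equilibrium.
(Cooperate, Defect): Nation A prefers Defect (3 > 2); Nation B prefers Cooperate (10 > 9) — not an equilibrium.
(Defect, Cooperate): Nation A gets 11 ≥ 6 from Cooperate, and Nation B gets 12 ≥ 10 from Defect — Nash equilibrium.
(Defect, Defect): Nation B prefers Cooperate (12 > 10) — not an equilibrium.

(Defect, Cooperate)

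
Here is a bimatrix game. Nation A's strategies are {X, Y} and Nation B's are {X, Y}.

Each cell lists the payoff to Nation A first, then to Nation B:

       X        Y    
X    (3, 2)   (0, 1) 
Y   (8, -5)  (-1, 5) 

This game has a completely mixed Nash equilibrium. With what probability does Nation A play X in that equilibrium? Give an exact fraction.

10/11

Let x be the probability that Nation A plays X. In a completely mixed equilibrium, Nation B must be indifferent between X and Y.
Nation B's expected payoff from X is 2x − 5(1−x); from Y it is x + 5(1−x).
Setting these equal: 7x − 5 = −4x + 5, so x = 10/11.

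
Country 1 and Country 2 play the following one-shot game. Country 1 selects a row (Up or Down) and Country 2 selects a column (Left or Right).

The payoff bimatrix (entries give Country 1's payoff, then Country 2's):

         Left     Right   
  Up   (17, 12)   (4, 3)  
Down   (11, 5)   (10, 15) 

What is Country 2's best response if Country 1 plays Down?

Right

Against Down, Country 2 earns 5 from Left and 15 from Right.
So Right is the best response.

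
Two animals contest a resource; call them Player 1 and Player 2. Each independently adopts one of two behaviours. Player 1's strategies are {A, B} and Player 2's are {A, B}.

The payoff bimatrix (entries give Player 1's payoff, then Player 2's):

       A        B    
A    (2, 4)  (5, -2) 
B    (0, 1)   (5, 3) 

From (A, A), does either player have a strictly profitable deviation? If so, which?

Neither

Player 1 at (A, A) earns 2; deviating to B yields 0 — not better.
Player 2 earns 4; deviating to B yields -2 — not better.
Neither player can strictly improve; the profile is a Nash equilibrium.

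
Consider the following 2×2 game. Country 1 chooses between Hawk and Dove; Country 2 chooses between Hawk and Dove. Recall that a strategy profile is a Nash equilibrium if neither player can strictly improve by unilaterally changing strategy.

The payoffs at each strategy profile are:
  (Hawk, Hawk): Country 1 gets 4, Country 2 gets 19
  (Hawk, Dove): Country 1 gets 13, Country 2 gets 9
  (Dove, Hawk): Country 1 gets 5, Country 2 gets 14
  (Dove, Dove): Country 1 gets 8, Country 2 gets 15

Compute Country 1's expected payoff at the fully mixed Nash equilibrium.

First find q, the probability Country 2 plays Hawk, from Country 1's indifference between Hawk and Dove: 4q + 13(1−q) = 5q + 8(1−q), giving q = 5/6.
Since Country 1 is indifferent in equilibrium, Country 1's expected payoff equals the payoff from either row against (5/6, 1/6). Using Hawk: 4(5/6) + 13(1/6) = 11/2.

11/2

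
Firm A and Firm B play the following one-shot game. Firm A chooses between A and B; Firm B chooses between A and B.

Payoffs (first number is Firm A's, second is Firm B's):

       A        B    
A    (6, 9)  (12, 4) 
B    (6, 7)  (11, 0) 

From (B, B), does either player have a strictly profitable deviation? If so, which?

Both

Firm A at (B, B) earns 11; deviating to A yields 12 — a strict improvement.
Firm B earns 0; deviating to A yields 7 — a strict improvement.
Both Firm A and Firm B have strictly profitable deviations.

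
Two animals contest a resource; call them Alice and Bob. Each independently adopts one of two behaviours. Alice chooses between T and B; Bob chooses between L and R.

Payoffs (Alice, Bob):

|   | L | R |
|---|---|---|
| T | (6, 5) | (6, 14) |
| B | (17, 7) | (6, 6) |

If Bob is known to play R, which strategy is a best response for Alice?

either — both T and B are best responses

Against R, Alice earns 6 from T and 6 from B.
So either strategy is a best response.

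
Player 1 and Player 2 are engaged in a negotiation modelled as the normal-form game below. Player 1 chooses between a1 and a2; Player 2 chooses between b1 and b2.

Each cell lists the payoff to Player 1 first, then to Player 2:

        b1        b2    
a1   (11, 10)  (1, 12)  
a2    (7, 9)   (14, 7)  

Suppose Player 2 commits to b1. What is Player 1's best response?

Against b1, Player 1 earns 11 from a1 and 7 from a2.
So a1 is the best response.

a1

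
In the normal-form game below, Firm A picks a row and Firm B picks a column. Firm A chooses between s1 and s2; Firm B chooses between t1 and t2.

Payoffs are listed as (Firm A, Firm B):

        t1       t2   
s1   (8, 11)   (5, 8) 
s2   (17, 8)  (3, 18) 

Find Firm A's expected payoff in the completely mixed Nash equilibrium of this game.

61/11

First find q, the probability Firm B plays t1, from Firm A's indifference between s1 and s2: 8q + 5(1−q) = 17q + 3(1−q), giving q = 2/11.
Since Firm A is indifferent in equilibrium, Firm A's expected payoff equals the payoff from either row against (2/11, 9/11). Using s1: 8(2/11) + 5(9/11) = 61/11.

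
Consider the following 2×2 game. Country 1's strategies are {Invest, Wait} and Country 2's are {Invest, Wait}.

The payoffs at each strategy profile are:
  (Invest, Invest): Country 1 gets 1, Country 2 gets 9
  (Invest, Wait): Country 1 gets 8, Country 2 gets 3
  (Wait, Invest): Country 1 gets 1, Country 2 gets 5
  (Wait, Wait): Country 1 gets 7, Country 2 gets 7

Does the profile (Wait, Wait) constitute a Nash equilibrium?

No

At (Wait, Wait), Country 1 earns 7; switching to Invest would give 8, so Country 1 would deviate.
Country 2 earns 7; switching to Invest would give 5, so Country 2 has no profitable deviation.
Since at least one player can profitably deviate, this is not a Nash equilibrium.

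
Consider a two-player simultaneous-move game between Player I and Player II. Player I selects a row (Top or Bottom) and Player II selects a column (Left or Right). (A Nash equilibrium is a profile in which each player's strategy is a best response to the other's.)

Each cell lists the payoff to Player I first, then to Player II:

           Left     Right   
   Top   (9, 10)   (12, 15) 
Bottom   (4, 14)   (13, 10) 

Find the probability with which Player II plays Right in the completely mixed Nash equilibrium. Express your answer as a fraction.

5/6

Let q be the probability that Player II plays Left. In a completely mixed equilibrium, Player I must be indifferent between Top and Bottom.
Player I's expected payoff from Top is 9q + 12(1−q); from Bottom it is 4q + 13(1−q).
Setting these equal: −3q + 12 = −9q + 13, so q = 1/6.
Therefore Player II plays Right with probability 1 − 1/6 = 5/6.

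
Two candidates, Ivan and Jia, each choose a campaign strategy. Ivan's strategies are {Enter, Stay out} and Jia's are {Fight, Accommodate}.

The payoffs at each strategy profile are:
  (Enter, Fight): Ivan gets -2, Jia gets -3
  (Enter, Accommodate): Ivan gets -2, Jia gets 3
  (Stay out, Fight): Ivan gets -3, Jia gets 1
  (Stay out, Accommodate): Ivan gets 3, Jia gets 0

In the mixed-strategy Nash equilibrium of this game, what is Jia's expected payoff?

3/7

First find x, the probability Ivan plays Enter, from Jia's indifference between Fight and Accommodate: −3x + (1−x) = 3x, giving x = 1/7.
Since Jia is indifferent in equilibrium, Jia's expected payoff equals the payoff from either column against (1/7, 6/7). Using Fight: −3(1/7) + (6/7) = 3/7.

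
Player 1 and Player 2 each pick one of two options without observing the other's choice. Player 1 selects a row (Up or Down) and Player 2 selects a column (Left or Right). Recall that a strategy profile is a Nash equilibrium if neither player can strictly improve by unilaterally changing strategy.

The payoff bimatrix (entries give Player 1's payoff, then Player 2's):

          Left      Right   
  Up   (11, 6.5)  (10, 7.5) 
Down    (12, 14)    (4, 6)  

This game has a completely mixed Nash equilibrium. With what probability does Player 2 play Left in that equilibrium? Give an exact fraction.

6/7

Let q be the probability that Player 2 plays Left. In a completely mixed equilibrium, Player 1 must be indifferent between Up and Down.
Player 1's expected payoff from Up is 11q + 10(1−q); from Down it is 12q + 4(1−q).
Setting these equal: q + 10 = 8q + 4, so q = 6/7.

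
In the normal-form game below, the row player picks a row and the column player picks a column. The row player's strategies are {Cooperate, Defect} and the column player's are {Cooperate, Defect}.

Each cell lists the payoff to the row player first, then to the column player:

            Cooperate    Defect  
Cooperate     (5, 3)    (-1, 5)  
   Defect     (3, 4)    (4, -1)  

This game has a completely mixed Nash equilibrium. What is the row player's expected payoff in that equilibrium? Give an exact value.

23/7

First find q, the probability the column player plays Cooperate, from the row player's indifference between Cooperate and Defect: 5q − (1−q) = 3q + 4(1−q), giving q = 5/7.
Since the row player is indifferent in equilibrium, the row player's expected payoff equals the payoff from either row against (5/7, 2/7). Using Cooperate: 5(5/7) − (2/7) = 23/7.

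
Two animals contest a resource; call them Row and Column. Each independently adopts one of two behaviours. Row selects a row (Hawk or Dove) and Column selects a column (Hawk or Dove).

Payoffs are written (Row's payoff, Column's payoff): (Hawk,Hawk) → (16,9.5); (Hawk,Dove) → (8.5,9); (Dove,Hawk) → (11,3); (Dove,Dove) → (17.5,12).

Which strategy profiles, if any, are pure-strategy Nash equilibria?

(Hawk, Hawk) and (Dove, Dove)

(Hawk, Hawk): Row gets 16 ≥ 11 from Dove, and Column gets 9.5 ≥ 9 from Dove — Nash equilibrium.
(Hawk, Dove): Row prefers Dove (17.5 > 8.5); Column prefers Hawk (9.5 > 9) — not an equilibrium.
(Dove, Hawk): Row prefers Hawk (16 > 11); Column prefers Dove (12 > 3) — not an equilibrium.
(Dove, Dove): Row gets 17.5 ≥ 8.5 from Hawk, and Column gets 12 ≥ 3 from Hawk — Nash equilibrium.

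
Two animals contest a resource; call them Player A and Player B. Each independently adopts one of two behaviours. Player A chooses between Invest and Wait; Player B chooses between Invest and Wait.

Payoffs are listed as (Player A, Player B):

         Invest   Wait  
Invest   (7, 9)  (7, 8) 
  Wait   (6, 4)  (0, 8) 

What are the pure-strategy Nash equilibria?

(Invest, Invest)

(Invest, Invest): Player A gets 7 ≥ 6 from Wait, and Player B gets 9 ≥ 8 from Wait — Nash equilibrium.
(Invest, Wait): Player B prefers Invest (9 > 8) — not an equilibrium.
(Wait, Invest): Player A prefers Invest (7 > 6); Player B prefers Wait (8 > 4) — not an equilibrium.
(Wait, Wait): Player A prefers Invest (7 > 0) — not an equilibrium.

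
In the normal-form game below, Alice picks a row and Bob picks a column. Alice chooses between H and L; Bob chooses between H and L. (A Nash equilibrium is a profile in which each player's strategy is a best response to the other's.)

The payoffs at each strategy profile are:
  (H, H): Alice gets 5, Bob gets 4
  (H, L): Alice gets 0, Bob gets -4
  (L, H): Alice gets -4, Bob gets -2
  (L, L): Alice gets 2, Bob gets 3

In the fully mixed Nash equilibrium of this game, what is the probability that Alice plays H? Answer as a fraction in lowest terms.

Let x be the probability that Alice plays H. In a completely mixed equilibrium, Bob must be indifferent between H and L.
Bob's expected payoff from H is 4x − 2(1−x); from L it is −4x + 3(1−x).
Setting these equal: 6x − 2 = −7x + 3, so x = 5/13.

5/13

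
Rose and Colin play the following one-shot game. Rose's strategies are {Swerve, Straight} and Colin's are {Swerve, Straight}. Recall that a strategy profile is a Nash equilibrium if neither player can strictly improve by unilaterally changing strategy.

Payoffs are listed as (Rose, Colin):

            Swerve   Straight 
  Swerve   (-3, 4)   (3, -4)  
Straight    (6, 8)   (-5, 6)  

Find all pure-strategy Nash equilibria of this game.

(Swerve, Swerve): Rose prefers Straight (6 > -3) — not an equilibrium.
(Swerve, Straight): Colin prefers Swerve (4 > -4) — not an equilibrium.
(Straight, Swerve): Rose gets 6 ≥ -3 from Swerve, and Colin gets 8 ≥ 6 from Straight — Nash equilibrium.
(Straight, Straight): Rose prefers Swerve (3 > -5); Colin prefers Swerve (8 > 6) — not an equilibrium.

(Straight, Swerve)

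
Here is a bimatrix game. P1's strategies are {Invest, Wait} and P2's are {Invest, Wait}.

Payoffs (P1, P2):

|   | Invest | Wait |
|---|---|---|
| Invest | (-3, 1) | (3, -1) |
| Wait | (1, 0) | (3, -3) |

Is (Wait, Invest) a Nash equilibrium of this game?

At (Wait, Invest), P1 earns 1; switching to Invest would give -3, so P1 has no profitable deviation.
P2 earns 0; switching to Wait would give -3, so P2 has no profitable deviation.
Neither player can gain by a unilateral deviation, so this profile is a Nash equilibrium.

Yes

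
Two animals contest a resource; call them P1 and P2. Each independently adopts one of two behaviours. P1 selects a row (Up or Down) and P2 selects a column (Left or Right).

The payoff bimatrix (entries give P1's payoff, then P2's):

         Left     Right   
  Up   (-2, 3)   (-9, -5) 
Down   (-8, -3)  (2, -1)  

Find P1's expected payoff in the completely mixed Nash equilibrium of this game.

-76/17

First find y, the probability P2 plays Left, from P1's indifference between Up and Down: −2y − 9(1−y) = −8y + 2(1−y), giving y = 11/17.
Since P1 is indifferent in equilibrium, P1's expected payoff equals the payoff from either row against (11/17, 6/17). Using Up: −2(11/17) − 9(6/17) = -76/17.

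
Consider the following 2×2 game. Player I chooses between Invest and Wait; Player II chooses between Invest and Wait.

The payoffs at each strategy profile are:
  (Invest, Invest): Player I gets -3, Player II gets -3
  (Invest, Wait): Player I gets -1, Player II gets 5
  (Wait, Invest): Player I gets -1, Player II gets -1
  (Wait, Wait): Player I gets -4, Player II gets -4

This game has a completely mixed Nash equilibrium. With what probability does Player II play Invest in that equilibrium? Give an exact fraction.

Let c be the probability that Player II plays Invest. In a completely mixed equilibrium, Player I must be indifferent between Invest and Wait.
Player I's expected payoff from Invest is −3c − (1−c); from Wait it is −c − 4(1−c).
Setting these equal: −2c − 1 = 3c − 4, so c = 3/5.

3/5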